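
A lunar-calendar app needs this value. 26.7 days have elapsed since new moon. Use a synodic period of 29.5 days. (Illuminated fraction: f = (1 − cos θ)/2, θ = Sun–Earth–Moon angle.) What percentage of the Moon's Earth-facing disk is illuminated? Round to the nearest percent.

Phase angle: θ = 360°·(26.7 d)/(29.5 d) = 325.8°.
cos 325.8° = 0.827, so f = (1 − 0.827)/2 = 0.086, so 9%.

9%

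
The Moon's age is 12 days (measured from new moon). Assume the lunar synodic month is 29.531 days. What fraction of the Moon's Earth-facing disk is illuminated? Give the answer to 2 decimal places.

0.92

Elongation θ = 360° × 12/29.531 ≈ 146.3°.
Illuminated fraction = (1 − cos 146.3°)/2 = (1 − (-0.832))/2 ≈ 0.916.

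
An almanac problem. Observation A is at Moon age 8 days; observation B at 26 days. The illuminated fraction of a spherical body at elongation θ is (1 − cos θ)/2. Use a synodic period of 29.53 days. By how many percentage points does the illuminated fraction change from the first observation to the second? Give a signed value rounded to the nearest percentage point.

First observation: θ = 360°·8/29.53 = 97.5°, so f = 0.566.
Second observation: θ = 317.0°, f = 0.135.
Δf = 0.135 − 0.566 = -0.431, i.e. -43 pp.

-43 percentage points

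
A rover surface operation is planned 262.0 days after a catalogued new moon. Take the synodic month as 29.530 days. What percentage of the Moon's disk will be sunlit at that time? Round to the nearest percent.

Reduce mod P: 262.0 − 8×29.530 = 25.76 d into the current lunation.
Phase angle: θ = 360°·(25.76 d)/(29.530 d) = 314.0°.
With cos θ = 0.695, the lit fraction is (1 − 0.695)/2 ≈ 0.152, so 15%.

15%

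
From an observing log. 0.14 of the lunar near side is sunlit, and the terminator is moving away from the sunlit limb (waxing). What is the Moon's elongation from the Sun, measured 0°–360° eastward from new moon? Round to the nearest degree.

44°

Invert f = (1 − cos θ)/2 to get cos θ = 1 − 2(0.14) = 0.720, hence θ₀ = arccos 0.720 = 43.9°.
Before full moon the principal value applies: θ = 43.9°.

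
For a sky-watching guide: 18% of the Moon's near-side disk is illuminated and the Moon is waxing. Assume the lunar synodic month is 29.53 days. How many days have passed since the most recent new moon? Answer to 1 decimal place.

Invert f = (1 − cos θ)/2 to get cos θ = 1 − 2(0.18) = 0.640, hence θ₀ = arccos 0.640 = 50.2°.
Before full moon the principal value applies: θ = 50.2°.
At 360°/29.53 d per day, 50.2° corresponds to 4.12 days.

4.1 days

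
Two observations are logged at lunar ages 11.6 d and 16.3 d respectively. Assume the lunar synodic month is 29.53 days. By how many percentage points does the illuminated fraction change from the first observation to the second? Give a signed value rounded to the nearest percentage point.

θ₁ = 360° × 11.6/29.53 = 141.4°, f₁ = (1 − cos θ₁)/2 = 0.891.
θ₂ = 360° × 16.3/29.53 = 198.7°, f₂ = (1 − cos θ₂)/2 = 0.974.
Change = f₂ − f₁ = +0.083 → +8 percentage points.

+8 percentage points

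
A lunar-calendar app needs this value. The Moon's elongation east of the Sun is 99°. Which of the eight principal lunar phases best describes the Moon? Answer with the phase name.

99° lies in the first quarter sector of the 8-phase cycle.

first quarter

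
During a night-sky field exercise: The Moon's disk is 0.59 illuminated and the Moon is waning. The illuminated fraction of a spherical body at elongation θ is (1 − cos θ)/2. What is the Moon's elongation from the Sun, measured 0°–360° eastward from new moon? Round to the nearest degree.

260°

Invert f = (1 − cos θ)/2 to get cos θ = 1 − 2(0.59) = -0.180, hence θ₀ = arccos -0.180 = 100.4°.
A waning Moon lies in 180°–360°, so θ = 360° − 100.4° = 259.6°.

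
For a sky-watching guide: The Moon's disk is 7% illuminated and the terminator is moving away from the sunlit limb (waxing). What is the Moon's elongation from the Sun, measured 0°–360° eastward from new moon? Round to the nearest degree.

cos θ = 1 − 2f = 0.860, giving a principal value of 30.7°.
Before full moon the principal value applies: θ = 30.7°.

31°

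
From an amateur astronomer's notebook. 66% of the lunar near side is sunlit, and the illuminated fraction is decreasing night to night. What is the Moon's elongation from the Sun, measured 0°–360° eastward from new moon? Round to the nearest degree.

251°

From f = (1 − cos θ)/2: cos θ = 1 − 2×0.66 = -0.320; arccos → 108.7°.
A waning Moon lies in 180°–360°, so θ = 360° − 108.7° = 251.3°.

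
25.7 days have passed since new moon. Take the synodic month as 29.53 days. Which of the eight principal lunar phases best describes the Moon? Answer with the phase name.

θ ≈ 360° × 25.7/29.53 = 313°, which falls in the waning crescent sector.

waning crescent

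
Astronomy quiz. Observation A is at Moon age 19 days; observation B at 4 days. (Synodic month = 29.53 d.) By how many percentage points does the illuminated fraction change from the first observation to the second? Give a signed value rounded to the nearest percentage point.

First observation: θ = 360°·19/29.53 = 231.6°, so f = 0.810.
Second observation: θ = 48.8°, f = 0.170.
Δf = 0.170 − 0.810 = -0.640, i.e. -64 pp.

-64 percentage points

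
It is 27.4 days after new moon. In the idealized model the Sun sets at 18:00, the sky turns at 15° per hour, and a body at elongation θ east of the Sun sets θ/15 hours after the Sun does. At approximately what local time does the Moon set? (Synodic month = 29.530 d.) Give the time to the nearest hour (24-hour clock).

16:00

Elongation θ = 360° × 27.4/29.530 ≈ 334.0°.
At 15° of sky rotation per hour, 334.0° corresponds to a 22.27 h lag.
18:00 + 22.27 h ≈ 16:16 → 16:00 to the nearest hour.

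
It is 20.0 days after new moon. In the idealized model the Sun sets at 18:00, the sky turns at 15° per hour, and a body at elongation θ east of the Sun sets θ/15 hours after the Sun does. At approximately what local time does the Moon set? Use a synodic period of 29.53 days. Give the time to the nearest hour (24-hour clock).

10:00

The Moon has covered 20.0/29.53 of its cycle, so θ ≈ 360° × 20.0/29.53 = 243.8°.
Delay after the Sun = 243.8° / (15°/h) ≈ 16.25 h.
18:00 + 16.25 h ≈ 10:15 → 10:00 to the nearest hour.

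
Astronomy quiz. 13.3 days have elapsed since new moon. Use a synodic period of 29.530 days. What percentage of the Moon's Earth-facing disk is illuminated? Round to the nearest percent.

The Moon has covered 13.3/29.530 of its cycle, so θ ≈ 360° × 13.3/29.530 = 162.1°.
cos 162.1° = (-0.952), so f = (1 − (-0.952))/2 = 0.976, so 98%.

98%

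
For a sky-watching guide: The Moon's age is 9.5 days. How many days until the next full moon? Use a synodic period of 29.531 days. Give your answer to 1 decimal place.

5.3 days

Full moon occurs at elongation 180°, i.e. at age 29.531 × 180/360 = 14.765 d.
So 5.265 days remain (14.765 − 9.5).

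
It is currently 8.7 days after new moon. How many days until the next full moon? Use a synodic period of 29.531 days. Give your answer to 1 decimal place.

6.1 days

Full moon occurs at elongation 180°, i.e. at age 29.531 × 180/360 = 14.765 d.
That is 14.765 − 8.7 = 6.066 days ahead.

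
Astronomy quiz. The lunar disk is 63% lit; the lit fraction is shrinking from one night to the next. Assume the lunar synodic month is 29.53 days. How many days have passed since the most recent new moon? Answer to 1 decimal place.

20.9 days

cos θ = 1 − 2f = -0.260, giving a principal value of 105.1°.
A waning Moon lies in 180°–360°, so θ = 360° − 105.1° = 254.9°.
That fraction of the synodic month is 254.9/360 × 29.53 d ≈ 20.91 d.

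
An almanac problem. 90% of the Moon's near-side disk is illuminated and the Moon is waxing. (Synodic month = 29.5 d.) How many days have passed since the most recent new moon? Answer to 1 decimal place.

cos θ = 1 − 2f = -0.800, giving a principal value of 143.1°.
Before full moon the principal value applies: θ = 143.1°.
Age = 29.5 × 143.1°/360° ≈ 11.73 days.

11.7 days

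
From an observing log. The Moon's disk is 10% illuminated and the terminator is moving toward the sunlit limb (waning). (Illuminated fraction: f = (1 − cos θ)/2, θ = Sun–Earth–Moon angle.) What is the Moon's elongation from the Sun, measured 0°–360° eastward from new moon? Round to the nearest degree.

From f = (1 − cos θ)/2: cos θ = 1 − 2×0.10 = 0.800; arccos → 36.9°.
Waning ⇒ past full, so θ = 360° − 36.9° = 323.1°.

323°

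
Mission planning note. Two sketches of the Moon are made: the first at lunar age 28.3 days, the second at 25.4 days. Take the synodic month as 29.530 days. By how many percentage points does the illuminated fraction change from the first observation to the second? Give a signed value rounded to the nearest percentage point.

+16 percentage points

First observation: θ = 360°·28.3/29.530 = 345.0°, so f = 0.017.
Second observation: θ = 309.7°, f = 0.181.
Δf = 0.181 − 0.017 = +0.164, i.e. +16 pp.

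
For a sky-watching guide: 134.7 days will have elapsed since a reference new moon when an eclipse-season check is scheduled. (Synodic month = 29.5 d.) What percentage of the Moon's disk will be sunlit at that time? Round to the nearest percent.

96%

Reduce mod P: 134.7 − 4×29.5 = 16.70 d into the current lunation.
The Moon has covered 16.70/29.5 of its cycle, so θ ≈ 360° × 16.70/29.5 = 203.8°.
With cos θ = (-0.915), the lit fraction is (1 − (-0.915))/2 ≈ 0.957, so 96%.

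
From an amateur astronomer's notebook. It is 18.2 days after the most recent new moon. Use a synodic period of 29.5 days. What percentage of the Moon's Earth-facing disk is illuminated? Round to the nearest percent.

The Moon has covered 18.2/29.5 of its cycle, so θ ≈ 360° × 18.2/29.5 = 222.1°.
Illuminated fraction = (1 − cos 222.1°)/2 = (1 − (-0.742))/2 ≈ 0.871, so 87%.

87%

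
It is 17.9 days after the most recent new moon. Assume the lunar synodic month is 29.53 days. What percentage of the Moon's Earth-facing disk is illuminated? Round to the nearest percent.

The Moon has covered 17.9/29.53 of its cycle, so θ ≈ 360° × 17.9/29.53 = 218.2°.
With cos θ = (-0.786), the lit fraction is (1 − (-0.786))/2 ≈ 0.893, so 89%.

89%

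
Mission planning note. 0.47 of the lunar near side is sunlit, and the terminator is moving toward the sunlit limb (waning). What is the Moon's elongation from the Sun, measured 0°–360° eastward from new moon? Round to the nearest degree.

From f = (1 − cos θ)/2: cos θ = 1 − 2×0.47 = 0.060; arccos → 86.6°.
Waning ⇒ past full, so θ = 360° − 86.6° = 273.4°.

273°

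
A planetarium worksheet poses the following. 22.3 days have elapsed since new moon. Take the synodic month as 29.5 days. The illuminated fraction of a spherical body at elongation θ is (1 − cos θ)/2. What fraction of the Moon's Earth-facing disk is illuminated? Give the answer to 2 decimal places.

0.48

Phase angle: θ = 360°·(22.3 d)/(29.5 d) = 272.1°.
With cos θ = 0.037, the lit fraction is (1 − 0.037)/2 ≈ 0.481.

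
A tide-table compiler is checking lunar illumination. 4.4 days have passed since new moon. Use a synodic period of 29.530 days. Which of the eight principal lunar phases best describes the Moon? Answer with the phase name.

waxing crescent

θ ≈ 360° × 4.4/29.530 = 54°, which falls in the waxing crescent sector.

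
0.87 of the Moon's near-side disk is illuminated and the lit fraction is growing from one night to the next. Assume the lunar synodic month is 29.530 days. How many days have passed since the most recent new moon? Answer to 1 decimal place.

11.3 days

Invert f = (1 − cos θ)/2 to get cos θ = 1 − 2(0.87) = -0.740, hence θ₀ = arccos -0.740 = 137.7°.
Waxing ⇒ before full, so θ = 137.7°.
That fraction of the synodic month is 137.7/360 × 29.530 d ≈ 11.30 d.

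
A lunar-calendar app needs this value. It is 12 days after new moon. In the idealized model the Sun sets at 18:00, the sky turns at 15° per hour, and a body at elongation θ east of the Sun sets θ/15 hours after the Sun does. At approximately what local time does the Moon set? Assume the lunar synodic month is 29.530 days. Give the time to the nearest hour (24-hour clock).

The Moon has covered 12/29.530 of its cycle, so θ ≈ 360° × 12/29.530 = 146.3°.
The Moon trails the Sun by θ/15 = 146.3/15 ≈ 9.75 hours.
18:00 + 9.75 h ≈ 03:45 → 04:00 to the nearest hour.

04:00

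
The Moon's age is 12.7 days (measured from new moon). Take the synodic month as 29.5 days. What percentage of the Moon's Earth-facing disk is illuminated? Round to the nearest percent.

95%

Elongation θ = 360° × 12.7/29.5 ≈ 155.0°.
Illuminated fraction = (1 − cos 155.0°)/2 = (1 − (-0.906))/2 ≈ 0.953, so 95%.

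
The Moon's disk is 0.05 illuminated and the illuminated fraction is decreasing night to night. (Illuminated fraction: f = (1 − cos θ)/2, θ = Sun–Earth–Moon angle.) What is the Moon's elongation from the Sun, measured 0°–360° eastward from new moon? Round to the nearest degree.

Invert f = (1 − cos θ)/2 to get cos θ = 1 − 2(0.05) = 0.900, hence θ₀ = arccos 0.900 = 25.8°.
Waning ⇒ past full, so θ = 360° − 25.8° = 334.2°.

334°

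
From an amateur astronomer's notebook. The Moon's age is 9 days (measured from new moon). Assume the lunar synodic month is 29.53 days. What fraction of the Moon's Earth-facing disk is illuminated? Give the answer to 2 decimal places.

0.67

Elongation θ = 360° × 9/29.53 ≈ 109.7°.
cos 109.7° = (-0.337), so f = (1 − (-0.337))/2 = 0.669.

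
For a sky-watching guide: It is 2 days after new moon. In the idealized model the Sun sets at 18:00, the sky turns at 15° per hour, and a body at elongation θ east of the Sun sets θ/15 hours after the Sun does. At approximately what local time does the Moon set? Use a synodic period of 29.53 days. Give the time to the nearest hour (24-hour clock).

The Moon has covered 2/29.53 of its cycle, so θ ≈ 360° × 2/29.53 = 24.4°.
Delay after the Sun = 24.4° / (15°/h) ≈ 1.63 h.
18:00 + 1.63 h ≈ 19:38 → 20:00 to the nearest hour.

20:00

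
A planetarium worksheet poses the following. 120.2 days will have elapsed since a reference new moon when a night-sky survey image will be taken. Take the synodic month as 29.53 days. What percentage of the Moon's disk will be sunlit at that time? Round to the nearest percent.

5%

120.2 d spans 4 complete synodic months (4 × 29.53 = 118.12 d) plus 2.08 d.
Phase angle: θ = 360°·(2.08 d)/(29.53 d) = 25.4°.
Illuminated fraction = (1 − cos 25.4°)/2 = (1 − 0.904)/2 ≈ 0.048, so 5%.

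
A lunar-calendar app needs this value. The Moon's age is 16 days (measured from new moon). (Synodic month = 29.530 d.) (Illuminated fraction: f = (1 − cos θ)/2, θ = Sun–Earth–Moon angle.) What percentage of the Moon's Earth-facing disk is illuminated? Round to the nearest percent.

98%

Phase angle: θ = 360°·(16 d)/(29.530 d) = 195.1°.
Illuminated fraction = (1 − cos 195.1°)/2 = (1 − (-0.966))/2 ≈ 0.983, so 98%.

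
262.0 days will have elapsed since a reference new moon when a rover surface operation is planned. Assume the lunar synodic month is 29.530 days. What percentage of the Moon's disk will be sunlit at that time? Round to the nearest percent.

15%

262.0 d spans 8 complete synodic months (8 × 29.530 = 236.24 d) plus 25.76 d.
The Moon has covered 25.76/29.530 of its cycle, so θ ≈ 360° × 25.76/29.530 = 314.0°.
Illuminated fraction = (1 − cos 314.0°)/2 = (1 − 0.695)/2 ≈ 0.152, so 15%.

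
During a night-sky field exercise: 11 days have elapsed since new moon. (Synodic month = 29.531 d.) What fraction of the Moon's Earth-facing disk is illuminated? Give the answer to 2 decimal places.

0.85

Phase angle: θ = 360°·(11 d)/(29.531 d) = 134.1°.
Illuminated fraction = (1 − cos 134.1°)/2 = (1 − (-0.696))/2 ≈ 0.848.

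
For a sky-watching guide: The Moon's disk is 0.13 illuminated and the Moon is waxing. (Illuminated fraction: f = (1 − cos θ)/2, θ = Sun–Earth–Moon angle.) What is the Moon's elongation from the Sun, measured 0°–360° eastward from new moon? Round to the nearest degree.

Invert f = (1 − cos θ)/2 to get cos θ = 1 − 2(0.13) = 0.740, hence θ₀ = arccos 0.740 = 42.3°.
Waxing ⇒ before full, so θ = 42.3°.

42°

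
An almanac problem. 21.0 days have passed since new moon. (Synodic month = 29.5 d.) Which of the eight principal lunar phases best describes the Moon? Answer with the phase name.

θ ≈ 360° × 21.0/29.5 = 256°, which falls in the last quarter sector.

last quarter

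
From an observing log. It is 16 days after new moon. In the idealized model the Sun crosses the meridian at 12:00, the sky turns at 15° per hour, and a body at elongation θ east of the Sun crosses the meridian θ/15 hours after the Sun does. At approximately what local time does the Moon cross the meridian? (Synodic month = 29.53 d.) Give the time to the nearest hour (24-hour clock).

Phase angle: θ = 360°·(16 d)/(29.53 d) = 195.1°.
At 15° of sky rotation per hour, 195.1° corresponds to a 13.00 h lag.
12:00 + 13.00 h ≈ 01:00 → 01:00 to the nearest hour.

01:00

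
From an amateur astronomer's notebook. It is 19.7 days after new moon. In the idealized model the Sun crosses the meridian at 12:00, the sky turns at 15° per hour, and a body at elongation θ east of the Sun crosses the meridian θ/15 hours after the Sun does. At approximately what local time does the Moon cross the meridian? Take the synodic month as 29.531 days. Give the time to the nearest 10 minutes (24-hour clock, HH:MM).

04:00

The Moon has covered 19.7/29.531 of its cycle, so θ ≈ 360° × 19.7/29.531 = 240.2°.
At 15° of sky rotation per hour, 240.2° corresponds to a 16.01 h lag.
12:00 + 16.010 h ≈ 04:01 → 04:00 to the nearest ten minutes.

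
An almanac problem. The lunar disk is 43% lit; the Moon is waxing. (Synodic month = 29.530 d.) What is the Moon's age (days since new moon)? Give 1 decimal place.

cos θ = 1 − 2f = 0.140, giving a principal value of 82.0°.
Waxing ⇒ before full, so θ = 82.0°.
At 360°/29.530 d per day, 82.0° corresponds to 6.72 days.

6.7 days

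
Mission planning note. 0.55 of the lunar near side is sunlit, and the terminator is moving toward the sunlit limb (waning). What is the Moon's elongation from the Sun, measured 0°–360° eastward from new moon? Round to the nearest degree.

264°

Invert f = (1 − cos θ)/2 to get cos θ = 1 − 2(0.55) = -0.100, hence θ₀ = arccos -0.100 = 95.7°.
Waning ⇒ past full, so θ = 360° − 95.7° = 264.3°.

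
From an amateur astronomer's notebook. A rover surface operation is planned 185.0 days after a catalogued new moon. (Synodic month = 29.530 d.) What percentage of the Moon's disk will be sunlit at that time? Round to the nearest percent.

55%

Reduce mod P: 185.0 − 6×29.530 = 7.82 d into the current lunation.
Elongation θ = 360° × 7.82/29.530 ≈ 95.3°.
Illuminated fraction = (1 − cos 95.3°)/2 = (1 − (-0.093))/2 ≈ 0.546, so 55%.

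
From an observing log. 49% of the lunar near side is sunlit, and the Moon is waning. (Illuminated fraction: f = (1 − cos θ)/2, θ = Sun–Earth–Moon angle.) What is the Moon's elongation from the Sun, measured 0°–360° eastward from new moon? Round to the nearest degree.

271°

Invert f = (1 − cos θ)/2 to get cos θ = 1 − 2(0.49) = 0.020, hence θ₀ = arccos 0.020 = 88.9°.
Waning ⇒ past full, so θ = 360° − 88.9° = 271.1°.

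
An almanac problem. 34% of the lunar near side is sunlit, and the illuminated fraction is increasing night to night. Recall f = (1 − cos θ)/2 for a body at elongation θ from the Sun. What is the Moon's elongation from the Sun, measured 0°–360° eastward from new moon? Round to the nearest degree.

71°

cos θ = 1 − 2f = 0.320, giving a principal value of 71.3°.
The Moon is waxing (0°–180°), so θ = 71.3° directly.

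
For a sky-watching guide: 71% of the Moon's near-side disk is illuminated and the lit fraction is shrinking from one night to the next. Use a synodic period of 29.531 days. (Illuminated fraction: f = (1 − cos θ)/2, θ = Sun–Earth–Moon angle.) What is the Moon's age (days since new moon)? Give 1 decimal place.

From f = (1 − cos θ)/2: cos θ = 1 − 2×0.71 = -0.420; arccos → 114.8°.
Waning ⇒ past full, so θ = 360° − 114.8° = 245.2°.
At 360°/29.531 d per day, 245.2° corresponds to 20.11 days.

20.1 days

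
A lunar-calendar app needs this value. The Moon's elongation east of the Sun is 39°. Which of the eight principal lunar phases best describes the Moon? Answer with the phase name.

waxing crescent

The waxing crescent sector spans roughly 22°–68°; 39° falls inside it.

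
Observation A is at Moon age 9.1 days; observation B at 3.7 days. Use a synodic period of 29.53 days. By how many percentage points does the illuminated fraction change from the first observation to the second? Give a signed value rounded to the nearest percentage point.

-53 pp

θ₁ = 360° × 9.1/29.53 = 110.9°, f₁ = (1 − cos θ₁)/2 = 0.679.
θ₂ = 360° × 3.7/29.53 = 45.1°, f₂ = (1 − cos θ₂)/2 = 0.147.
Change = f₂ − f₁ = -0.532 → -53 percentage points.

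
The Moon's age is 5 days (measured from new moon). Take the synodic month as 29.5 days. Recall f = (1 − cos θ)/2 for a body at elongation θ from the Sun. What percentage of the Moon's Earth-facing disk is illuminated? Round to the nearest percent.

Phase angle: θ = 360°·(5 d)/(29.5 d) = 61.0°.
Illuminated fraction = (1 − cos 61.0°)/2 = (1 − 0.485)/2 ≈ 0.258, so 26%.

26%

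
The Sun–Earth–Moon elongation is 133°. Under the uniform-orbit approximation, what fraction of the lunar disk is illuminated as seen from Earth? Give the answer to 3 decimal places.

0.841

cos 133° = (-0.682), so f = (1 − (-0.682))/2 = 0.841.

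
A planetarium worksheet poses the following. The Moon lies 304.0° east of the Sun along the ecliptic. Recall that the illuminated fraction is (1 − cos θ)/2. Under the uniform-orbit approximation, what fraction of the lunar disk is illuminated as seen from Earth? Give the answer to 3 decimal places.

0.220

cos 304.0° = 0.559, so f = (1 − 0.559)/2 = 0.220.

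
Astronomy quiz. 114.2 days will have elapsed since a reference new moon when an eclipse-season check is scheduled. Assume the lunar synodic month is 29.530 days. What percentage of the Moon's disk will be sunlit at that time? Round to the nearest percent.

114.2/29.530 = 3.867 lunations, so 3 complete cycles and 25.61 d into the next.
Phase angle: θ = 360°·(25.61 d)/(29.530 d) = 312.2°.
cos 312.2° = 0.672, so f = (1 − 0.672)/2 = 0.164, so 16%.

16%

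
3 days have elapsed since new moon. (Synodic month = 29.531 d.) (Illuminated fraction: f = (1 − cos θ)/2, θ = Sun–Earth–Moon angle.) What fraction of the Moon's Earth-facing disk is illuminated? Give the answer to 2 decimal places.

Elongation θ = 360° × 3/29.531 ≈ 36.6°.
cos 36.6° = 0.803, so f = (1 − 0.803)/2 = 0.098.

0.10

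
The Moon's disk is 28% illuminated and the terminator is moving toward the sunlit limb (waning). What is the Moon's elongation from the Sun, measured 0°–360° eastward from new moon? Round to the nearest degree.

296°

Invert f = (1 − cos θ)/2 to get cos θ = 1 − 2(0.28) = 0.440, hence θ₀ = arccos 0.440 = 63.9°.
Waning ⇒ past full, so θ = 360° − 63.9° = 296.1°.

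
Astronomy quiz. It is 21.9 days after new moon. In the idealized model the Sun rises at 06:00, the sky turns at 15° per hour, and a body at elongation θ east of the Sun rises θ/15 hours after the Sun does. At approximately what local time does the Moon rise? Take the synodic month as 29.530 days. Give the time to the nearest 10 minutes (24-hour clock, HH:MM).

23:50

The Moon has covered 21.9/29.530 of its cycle, so θ ≈ 360° × 21.9/29.530 = 267.0°.
At 15° of sky rotation per hour, 267.0° corresponds to a 17.80 h lag.
06:00 + 17.799 h ≈ 23:48 → 23:50 to the nearest ten minutes.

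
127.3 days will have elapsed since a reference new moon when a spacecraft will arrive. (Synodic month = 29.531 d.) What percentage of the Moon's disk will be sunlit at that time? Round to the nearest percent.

127.3/29.531 = 4.311 lunations, so 4 complete cycles and 9.18 d into the next.
The Moon has covered 9.18/29.531 of its cycle, so θ ≈ 360° × 9.18/29.531 = 111.9°.
Illuminated fraction = (1 − cos 111.9°)/2 = (1 − (-0.372))/2 ≈ 0.686, so 69%.

69%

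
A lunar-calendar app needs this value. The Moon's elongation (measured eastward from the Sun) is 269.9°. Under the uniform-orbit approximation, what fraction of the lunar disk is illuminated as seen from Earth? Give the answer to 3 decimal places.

f = (1 − cos 269.9°)/2 = (1 − (-0.002))/2 ≈ 0.501.

0.501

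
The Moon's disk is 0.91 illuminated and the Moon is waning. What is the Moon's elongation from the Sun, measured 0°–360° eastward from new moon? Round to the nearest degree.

215°

Invert f = (1 − cos θ)/2 to get cos θ = 1 − 2(0.91) = -0.820, hence θ₀ = arccos -0.820 = 145.1°.
A waning Moon lies in 180°–360°, so θ = 360° − 145.1° = 214.9°.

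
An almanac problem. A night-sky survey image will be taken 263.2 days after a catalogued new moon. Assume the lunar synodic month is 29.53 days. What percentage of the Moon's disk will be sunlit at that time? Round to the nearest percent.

Reduce mod P: 263.2 − 8×29.53 = 26.96 d into the current lunation.
Elongation θ = 360° × 26.96/29.53 ≈ 328.7°.
With cos θ = 0.854, the lit fraction is (1 − 0.854)/2 ≈ 0.073, so 7%.

7%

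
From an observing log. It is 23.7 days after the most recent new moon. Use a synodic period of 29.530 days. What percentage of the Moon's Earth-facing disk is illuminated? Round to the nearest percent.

The Moon has covered 23.7/29.530 of its cycle, so θ ≈ 360° × 23.7/29.530 = 288.9°.
With cos θ = 0.324, the lit fraction is (1 − 0.324)/2 ≈ 0.338, so 34%.

34%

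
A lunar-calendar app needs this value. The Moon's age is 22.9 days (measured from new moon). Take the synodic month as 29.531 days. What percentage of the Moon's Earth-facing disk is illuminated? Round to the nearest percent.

42%

Elongation θ = 360° × 22.9/29.531 ≈ 279.2°.
With cos θ = 0.159, the lit fraction is (1 − 0.159)/2 ≈ 0.420, so 42%.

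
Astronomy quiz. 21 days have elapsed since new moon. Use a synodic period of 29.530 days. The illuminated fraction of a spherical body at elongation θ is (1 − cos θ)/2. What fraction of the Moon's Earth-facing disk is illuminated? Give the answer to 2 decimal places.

0.62

The Moon has covered 21/29.530 of its cycle, so θ ≈ 360° × 21/29.530 = 256.0°.
Illuminated fraction = (1 − cos 256.0°)/2 = (1 − (-0.242))/2 ≈ 0.621.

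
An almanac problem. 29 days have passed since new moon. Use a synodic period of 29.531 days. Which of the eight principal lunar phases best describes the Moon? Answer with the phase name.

At 29/29.531 of the cycle, θ ≈ 354° — the new moon range.

new moon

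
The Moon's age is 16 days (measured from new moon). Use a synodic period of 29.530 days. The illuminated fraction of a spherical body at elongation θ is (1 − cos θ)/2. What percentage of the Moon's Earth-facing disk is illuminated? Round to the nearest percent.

98%

Phase angle: θ = 360°·(16 d)/(29.530 d) = 195.1°.
With cos θ = (-0.966), the lit fraction is (1 − (-0.966))/2 ≈ 0.983, so 98%.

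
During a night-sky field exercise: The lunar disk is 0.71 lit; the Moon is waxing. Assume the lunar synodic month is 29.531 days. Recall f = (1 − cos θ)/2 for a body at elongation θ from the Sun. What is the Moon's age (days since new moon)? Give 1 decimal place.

From f = (1 − cos θ)/2: cos θ = 1 − 2×0.71 = -0.420; arccos → 114.8°.
Waxing ⇒ before full, so θ = 114.8°.
Age = 29.531 × 114.8°/360° ≈ 9.42 days.

9.4 days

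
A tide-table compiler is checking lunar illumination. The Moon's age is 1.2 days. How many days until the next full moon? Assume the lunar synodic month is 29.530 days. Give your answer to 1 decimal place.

Full moon is 0.5 of the way through the cycle: age 0.5 × 29.530 = 14.765 d.
That is 14.765 − 1.2 = 13.565 days ahead.

13.6 days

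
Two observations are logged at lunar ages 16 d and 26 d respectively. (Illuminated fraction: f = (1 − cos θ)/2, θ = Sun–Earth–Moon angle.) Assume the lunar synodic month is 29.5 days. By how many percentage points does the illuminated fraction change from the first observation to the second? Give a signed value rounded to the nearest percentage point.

θ₁ = 360° × 16/29.5 = 195.3°, f₁ = (1 − cos θ₁)/2 = 0.982.
θ₂ = 360° × 26/29.5 = 317.3°, f₂ = (1 − cos θ₂)/2 = 0.133.
Change = f₂ − f₁ = -0.850 → -85 percentage points.

-85 pp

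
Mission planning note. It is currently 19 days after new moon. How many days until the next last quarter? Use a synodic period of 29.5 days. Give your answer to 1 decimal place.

Last quarter occurs at elongation 270°, i.e. at age 29.5 × 270/360 = 22.125 d.
That is 22.125 − 19 = 3.125 days ahead.

3.1 days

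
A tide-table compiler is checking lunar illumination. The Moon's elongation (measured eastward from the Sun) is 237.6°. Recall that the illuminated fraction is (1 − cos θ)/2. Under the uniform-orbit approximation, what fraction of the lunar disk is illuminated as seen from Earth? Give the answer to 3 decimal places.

f = (1 − cos 237.6°)/2 = (1 − (-0.536))/2 ≈ 0.768.

0.768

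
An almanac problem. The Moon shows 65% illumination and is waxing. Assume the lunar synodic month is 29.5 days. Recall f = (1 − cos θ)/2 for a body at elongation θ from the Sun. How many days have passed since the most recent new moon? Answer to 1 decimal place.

8.8 days

From f = (1 − cos θ)/2: cos θ = 1 − 2×0.65 = -0.300; arccos → 107.5°.
The Moon is waxing (0°–180°), so θ = 107.5° directly.
At 360°/29.5 d per day, 107.5° corresponds to 8.81 days.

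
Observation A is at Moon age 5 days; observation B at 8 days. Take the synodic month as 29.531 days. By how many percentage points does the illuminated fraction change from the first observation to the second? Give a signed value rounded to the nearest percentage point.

+31 pp

θ₁ = 360° × 5/29.531 = 61.0°, f₁ = (1 − cos θ₁)/2 = 0.257.
θ₂ = 360° × 8/29.531 = 97.5°, f₂ = (1 − cos θ₂)/2 = 0.565.
Change = f₂ − f₁ = +0.308 → +31 percentage points.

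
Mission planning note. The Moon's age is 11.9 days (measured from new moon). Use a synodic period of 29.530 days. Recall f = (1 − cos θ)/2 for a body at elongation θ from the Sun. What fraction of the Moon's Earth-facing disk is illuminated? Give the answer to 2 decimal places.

0.91

Elongation θ = 360° × 11.9/29.530 ≈ 145.1°.
Illuminated fraction = (1 − cos 145.1°)/2 = (1 − (-0.820))/2 ≈ 0.910.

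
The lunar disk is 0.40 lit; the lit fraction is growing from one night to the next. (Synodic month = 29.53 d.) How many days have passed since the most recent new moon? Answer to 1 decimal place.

Invert f = (1 − cos θ)/2 to get cos θ = 1 − 2(0.40) = 0.200, hence θ₀ = arccos 0.200 = 78.5°.
The Moon is waxing (0°–180°), so θ = 78.5° directly.
That fraction of the synodic month is 78.5/360 × 29.53 d ≈ 6.44 d.

6.4 days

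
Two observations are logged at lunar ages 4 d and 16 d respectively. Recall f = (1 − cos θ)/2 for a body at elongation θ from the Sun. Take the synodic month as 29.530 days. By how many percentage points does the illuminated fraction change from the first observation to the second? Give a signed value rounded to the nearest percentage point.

θ₁ = 360° × 4/29.530 = 48.8°, f₁ = (1 − cos θ₁)/2 = 0.170.
θ₂ = 360° × 16/29.530 = 195.1°, f₂ = (1 − cos θ₂)/2 = 0.983.
Change = f₂ − f₁ = +0.812 → +81 percentage points.

+81 percentage points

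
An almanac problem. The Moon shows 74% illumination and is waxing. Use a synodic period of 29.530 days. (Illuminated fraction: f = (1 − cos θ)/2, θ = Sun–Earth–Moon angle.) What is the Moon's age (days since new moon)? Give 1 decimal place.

Invert f = (1 − cos θ)/2 to get cos θ = 1 − 2(0.74) = -0.480, hence θ₀ = arccos -0.480 = 118.7°.
Waxing ⇒ before full, so θ = 118.7°.
Age = 29.530 × 118.7°/360° ≈ 9.74 days.

9.7 days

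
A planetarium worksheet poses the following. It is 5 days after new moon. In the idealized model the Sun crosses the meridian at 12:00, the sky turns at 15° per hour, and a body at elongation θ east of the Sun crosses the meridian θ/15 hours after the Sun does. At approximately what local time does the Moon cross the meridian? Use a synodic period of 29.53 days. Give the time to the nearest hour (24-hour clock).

16:00

Phase angle: θ = 360°·(5 d)/(29.53 d) = 61.0°.
At 15° of sky rotation per hour, 61.0° corresponds to a 4.06 h lag.
12:00 + 4.06 h ≈ 16:04 → 16:00 to the nearest hour.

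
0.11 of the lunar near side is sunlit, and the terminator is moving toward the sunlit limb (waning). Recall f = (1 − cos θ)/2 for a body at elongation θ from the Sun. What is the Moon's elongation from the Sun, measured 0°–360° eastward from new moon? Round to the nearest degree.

321°

cos θ = 1 − 2f = 0.780, giving a principal value of 38.7°.
Waning ⇒ past full, so θ = 360° − 38.7° = 321.3°.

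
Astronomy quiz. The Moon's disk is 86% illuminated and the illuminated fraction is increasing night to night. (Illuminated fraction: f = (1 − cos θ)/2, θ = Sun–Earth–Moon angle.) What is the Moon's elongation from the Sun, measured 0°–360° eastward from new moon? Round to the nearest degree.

cos θ = 1 − 2f = -0.720, giving a principal value of 136.1°.
The Moon is waxing (0°–180°), so θ = 136.1° directly.

136°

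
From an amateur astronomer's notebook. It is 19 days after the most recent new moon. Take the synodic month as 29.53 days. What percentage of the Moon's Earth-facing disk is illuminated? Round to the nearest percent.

81%

Elongation θ = 360° × 19/29.53 ≈ 231.6°.
cos 231.6° = (-0.621), so f = (1 − (-0.621))/2 = 0.810, so 81%.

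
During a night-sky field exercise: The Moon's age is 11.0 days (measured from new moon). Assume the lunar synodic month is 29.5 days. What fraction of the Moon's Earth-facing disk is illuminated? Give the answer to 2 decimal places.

0.85

The Moon has covered 11.0/29.5 of its cycle, so θ ≈ 360° × 11.0/29.5 = 134.2°.
cos 134.2° = (-0.698), so f = (1 − (-0.698))/2 = 0.849.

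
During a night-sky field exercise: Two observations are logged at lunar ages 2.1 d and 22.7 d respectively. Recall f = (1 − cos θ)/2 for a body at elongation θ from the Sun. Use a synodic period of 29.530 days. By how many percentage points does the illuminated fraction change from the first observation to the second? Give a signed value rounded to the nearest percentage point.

+39 percentage points

First observation: θ = 360°·2.1/29.530 = 25.6°, so f = 0.049.
Second observation: θ = 276.7°, f = 0.441.
Δf = 0.441 − 0.049 = +0.392, i.e. +39 pp.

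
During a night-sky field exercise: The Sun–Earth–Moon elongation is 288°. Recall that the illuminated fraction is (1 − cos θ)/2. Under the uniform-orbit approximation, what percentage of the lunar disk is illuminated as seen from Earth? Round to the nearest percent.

35%

Half-versine of 288°: (1 − 0.309)/2 = 0.345, i.e. 35%.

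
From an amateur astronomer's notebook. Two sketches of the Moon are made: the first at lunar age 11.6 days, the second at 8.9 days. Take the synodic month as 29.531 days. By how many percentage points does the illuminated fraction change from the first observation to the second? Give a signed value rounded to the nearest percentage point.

θ₁ = 360° × 11.6/29.531 = 141.4°, f₁ = (1 − cos θ₁)/2 = 0.891.
θ₂ = 360° × 8.9/29.531 = 108.5°, f₂ = (1 − cos θ₂)/2 = 0.659.
Change = f₂ − f₁ = -0.232 → -23 percentage points.

-23 pp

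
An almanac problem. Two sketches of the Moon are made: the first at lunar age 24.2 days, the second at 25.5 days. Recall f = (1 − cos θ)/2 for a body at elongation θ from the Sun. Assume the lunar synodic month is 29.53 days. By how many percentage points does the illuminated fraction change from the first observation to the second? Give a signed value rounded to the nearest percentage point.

-12 percentage points

θ₁ = 360° × 24.2/29.53 = 295.0°, f₁ = (1 − cos θ₁)/2 = 0.289.
θ₂ = 360° × 25.5/29.53 = 310.9°, f₂ = (1 − cos θ₂)/2 = 0.173.
Change = f₂ − f₁ = -0.116 → -12 percentage points.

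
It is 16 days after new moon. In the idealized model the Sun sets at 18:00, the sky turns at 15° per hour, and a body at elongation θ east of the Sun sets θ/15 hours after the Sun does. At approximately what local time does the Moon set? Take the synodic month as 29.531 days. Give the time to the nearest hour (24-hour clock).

The Moon has covered 16/29.531 of its cycle, so θ ≈ 360° × 16/29.531 = 195.0°.
At 15° of sky rotation per hour, 195.0° corresponds to a 13.00 h lag.
18:00 + 13.00 h ≈ 07:00 → 07:00 to the nearest hour.

07:00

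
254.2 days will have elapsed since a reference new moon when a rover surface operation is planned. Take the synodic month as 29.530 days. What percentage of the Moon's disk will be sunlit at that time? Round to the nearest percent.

254.2 d spans 8 complete synodic months (8 × 29.530 = 236.24 d) plus 17.96 d.
Phase angle: θ = 360°·(17.96 d)/(29.530 d) = 219.0°.
Illuminated fraction = (1 − cos 219.0°)/2 = (1 − (-0.778))/2 ≈ 0.889, so 89%.

89%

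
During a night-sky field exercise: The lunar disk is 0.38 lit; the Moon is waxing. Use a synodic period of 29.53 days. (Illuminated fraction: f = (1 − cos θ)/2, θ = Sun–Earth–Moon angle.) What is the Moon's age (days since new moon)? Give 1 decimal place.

Invert f = (1 − cos θ)/2 to get cos θ = 1 − 2(0.38) = 0.240, hence θ₀ = arccos 0.240 = 76.1°.
Waxing ⇒ before full, so θ = 76.1°.
At 360°/29.53 d per day, 76.1° corresponds to 6.24 days.

6.2 days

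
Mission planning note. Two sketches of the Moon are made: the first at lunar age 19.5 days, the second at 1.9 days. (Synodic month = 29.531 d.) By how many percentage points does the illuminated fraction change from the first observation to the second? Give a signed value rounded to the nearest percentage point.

-73 percentage points

θ₁ = 360° × 19.5/29.531 = 237.7°, f₁ = (1 − cos θ₁)/2 = 0.767.
θ₂ = 360° × 1.9/29.531 = 23.2°, f₂ = (1 − cos θ₂)/2 = 0.040.
Change = f₂ − f₁ = -0.727 → -73 percentage points.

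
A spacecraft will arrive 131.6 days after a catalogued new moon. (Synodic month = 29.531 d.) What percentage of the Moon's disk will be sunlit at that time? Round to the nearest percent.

98%

131.6 d spans 4 complete synodic months (4 × 29.531 = 118.12 d) plus 13.48 d.
Elongation θ = 360° × 13.48/29.531 ≈ 164.3°.
With cos θ = (-0.963), the lit fraction is (1 − (-0.963))/2 ≈ 0.981, so 98%.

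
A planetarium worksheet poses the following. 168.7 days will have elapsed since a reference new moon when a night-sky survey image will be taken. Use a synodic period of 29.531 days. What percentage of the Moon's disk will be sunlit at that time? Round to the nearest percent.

Reduce mod P: 168.7 − 5×29.531 = 21.04 d into the current lunation.
Elongation θ = 360° × 21.04/29.531 ≈ 256.6°.
With cos θ = (-0.233), the lit fraction is (1 − (-0.233))/2 ≈ 0.616, so 62%.

62%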